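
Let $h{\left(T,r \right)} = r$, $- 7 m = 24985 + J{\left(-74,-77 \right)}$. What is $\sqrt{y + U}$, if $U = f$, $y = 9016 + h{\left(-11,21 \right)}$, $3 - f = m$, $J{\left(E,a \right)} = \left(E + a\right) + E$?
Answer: $\frac{2 \sqrt{154070}}{7} \approx 112.15$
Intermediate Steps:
$J{\left(E,a \right)} = a + 2 E$
$m = - \frac{24760}{7}$ ($m = - \frac{24985 + \left(-77 + 2 \left(-74\right)\right)}{7} = - \frac{24985 - 225}{7} = \left(- \frac{1}{7}\right) 24760 = - \frac{24760}{7} \approx -3537.1$)
$f = \frac{24781}{7}$ ($f = 3 - - \frac{24760}{7} = 3 + \frac{24760}{7} = \frac{24781}{7} \approx 3540.1$)
$y = 9037$ ($y = 9016 + 21 = 9037$)
$U = \frac{24781}{7} \approx 3540.1$
$\sqrt{y + U} = \sqrt{9037 + \frac{24781}{7}} = \sqrt{\frac{88040}{7}} = \frac{2 \sqrt{154070}}{7}$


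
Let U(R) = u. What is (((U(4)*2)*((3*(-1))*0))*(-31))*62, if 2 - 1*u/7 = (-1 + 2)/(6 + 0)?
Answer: 0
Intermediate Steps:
u = 77/6 (u = 14 - 7*(-1 + 2)/(6 + 0) = 14 - 7/6 = 77/6 ≈ 12.833)
U(R) = 77/6
(((U(4)*2)*((3*(-1))*0))*(-31))*62 = ((((77/6)*2)*((3*(-1))*0))*(-31))*62 = ((77*(-3*0)/3)*(-31))*62 = (((77/3)*0)*(-31))*62 = (0*(-31))*62 = 0*62 = 0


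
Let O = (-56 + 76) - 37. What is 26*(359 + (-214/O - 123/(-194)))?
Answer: 15958657/1649 ≈ 9677.8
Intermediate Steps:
O = -17 (O = 20 - 37 = -17)
26*(359 + (-214/O - 123/(-194))) = 26*(359 + (-214/(-17) - 123/(-194))) = 26*(359 + (-214*(-1/17) - 123*(-1/194))) = 26*(359 + (214/17 + 123/194)) = 26*(359 + 43607/3298) = 26*(1227589/3298) = 15958657/1649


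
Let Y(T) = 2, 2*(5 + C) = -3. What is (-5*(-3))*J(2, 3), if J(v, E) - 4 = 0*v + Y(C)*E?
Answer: 150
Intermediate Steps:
C = -13/2 (C = -5 + (½)*(-3) = -5 - 3/2 = -13/2 ≈ -6.5000)
J(v, E) = 4 + 2*E (J(v, E) = 4 + (0*v + 2*E) = 4 + (0 + 2*E) = 4 + 2*E)
(-5*(-3))*J(2, 3) = (-5*(-3))*(4 + 2*3) = 15*(4 + 6) = 15*10 = 150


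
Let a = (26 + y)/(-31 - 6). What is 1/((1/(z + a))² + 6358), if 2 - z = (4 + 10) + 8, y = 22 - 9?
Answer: 606841/3858296447 ≈ 0.00015728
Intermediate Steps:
y = 13
a = -39/37 (a = (26 + 13)/(-31 - 6) = 39/(-37) = 39*(-1/37) = -39/37 ≈ -1.0541)
z = -20 (z = 2 - ((4 + 10) + 8) = 2 - (14 + 8) = 2 - 1*22 = 2 - 22 = -20)
1/((1/(z + a))² + 6358) = 1/((1/(-20 - 39/37))² + 6358) = 1/((1/(-779/37))² + 6358) = 1/((-37/779)² + 6358) = 1/(1369/606841 + 6358) = 1/(3858296447/606841) = 606841/3858296447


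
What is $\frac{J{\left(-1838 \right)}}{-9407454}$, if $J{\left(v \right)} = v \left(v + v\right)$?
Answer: $- \frac{3378244}{4703727} \approx -0.71821$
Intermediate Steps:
$J{\left(v \right)} = 2 v^{2}$ ($J{\left(v \right)} = v 2 v = 2 v^{2}$)
$\frac{J{\left(-1838 \right)}}{-9407454} = \frac{2 \left(-1838\right)^{2}}{-9407454} = 2 \cdot 3378244 \left(- \frac{1}{9407454}\right) = 6756488 \left(- \frac{1}{9407454}\right) = - \frac{3378244}{4703727}$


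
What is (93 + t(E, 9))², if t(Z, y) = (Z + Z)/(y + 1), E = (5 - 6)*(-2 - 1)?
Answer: 219024/25 ≈ 8761.0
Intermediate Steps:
E = 3 (E = -1*(-3) = 3)
t(Z, y) = 2*Z/(1 + y) (t(Z, y) = (2*Z)/(1 + y) = 2*Z/(1 + y))
(93 + t(E, 9))² = (93 + 2*3/(1 + 9))² = (93 + 2*3/10)² = (93 + 2*3*(⅒))² = (93 + ⅗)² = (468/5)² = 219024/25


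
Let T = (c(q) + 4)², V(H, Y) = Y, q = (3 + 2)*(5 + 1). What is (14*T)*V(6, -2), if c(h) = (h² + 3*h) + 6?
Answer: -28000000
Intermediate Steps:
q = 30 (q = 5*6 = 30)
c(h) = 6 + h² + 3*h
T = 1000000 (T = ((6 + 30² + 3*30) + 4)² = ((6 + 900 + 90) + 4)² = (996 + 4)² = 1000² = 1000000)
(14*T)*V(6, -2) = (14*1000000)*(-2) = 14000000*(-2) = -28000000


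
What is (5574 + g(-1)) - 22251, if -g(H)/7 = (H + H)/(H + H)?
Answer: -16684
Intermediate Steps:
g(H) = -7 (g(H) = -7*(H + H)/(H + H) = -7*2*H/(2*H) = -7*2*H*1/(2*H) = -7*1 = -7)
(5574 + g(-1)) - 22251 = (5574 - 7) - 22251 = 5567 - 22251 = -16684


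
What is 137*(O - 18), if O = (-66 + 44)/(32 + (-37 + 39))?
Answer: -43429/17 ≈ -2554.6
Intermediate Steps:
O = -11/17 (O = -22/(32 + 2) = -22/34 = -22*1/34 = -11/17 ≈ -0.64706)
137*(O - 18) = 137*(-11/17 - 18) = 137*(-317/17) = -43429/17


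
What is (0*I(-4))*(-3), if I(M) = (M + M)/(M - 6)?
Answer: 0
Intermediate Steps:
I(M) = 2*M/(-6 + M) (I(M) = (2*M)/(-6 + M) = 2*M/(-6 + M))
(0*I(-4))*(-3) = (0*(2*(-4)/(-6 - 4)))*(-3) = (0*(2*(-4)/(-10)))*(-3) = (0*(2*(-4)*(-1/10)))*(-3) = (0*(4/5))*(-3) = 0*(-3) = 0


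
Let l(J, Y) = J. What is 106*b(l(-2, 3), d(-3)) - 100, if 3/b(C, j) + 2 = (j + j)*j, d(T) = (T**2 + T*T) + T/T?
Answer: -11947/120 ≈ -99.558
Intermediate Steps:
d(T) = 1 + 2*T**2 (d(T) = (T**2 + T**2) + 1 = 2*T**2 + 1 = 1 + 2*T**2)
b(C, j) = 3/(-2 + 2*j**2) (b(C, j) = 3/(-2 + (j + j)*j) = 3/(-2 + (2*j)*j) = 3/(-2 + 2*j**2))
106*b(l(-2, 3), d(-3)) - 100 = 106*(3/(2*(-1 + (1 + 2*(-3)**2)**2))) - 100 = 106*(3/(2*(-1 + (1 + 2*9)**2))) - 100 = 106*(3/(2*(-1 + (1 + 18)**2))) - 100 = 106*(3/(2*(-1 + 19**2))) - 100 = 106*(3/(2*(-1 + 361))) - 100 = 106*((3/2)/360) - 100 = 106*((3/2)*(1/360)) - 100 = 106*(1/240) - 100 = 53/120 - 100 = -11947/120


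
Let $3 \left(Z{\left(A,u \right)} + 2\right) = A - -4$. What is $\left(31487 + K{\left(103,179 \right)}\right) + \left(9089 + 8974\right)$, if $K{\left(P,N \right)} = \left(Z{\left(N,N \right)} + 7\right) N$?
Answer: $61364$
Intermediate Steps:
$Z{\left(A,u \right)} = - \frac{2}{3} + \frac{A}{3}$ ($Z{\left(A,u \right)} = -2 + \frac{A - -4}{3} = -2 + \frac{A + 4}{3} = -2 + \frac{4 + A}{3} = -2 + \left(\frac{4}{3} + \frac{A}{3}\right) = - \frac{2}{3} + \frac{A}{3}$)
$K{\left(P,N \right)} = N \left(\frac{19}{3} + \frac{N}{3}\right)$ ($K{\left(P,N \right)} = \left(\left(- \frac{2}{3} + \frac{N}{3}\right) + 7\right) N = \left(\frac{19}{3} + \frac{N}{3}\right) N = N \left(\frac{19}{3} + \frac{N}{3}\right)$)
$\left(31487 + K{\left(103,179 \right)}\right) + \left(9089 + 8974\right) = \left(31487 + \frac{1}{3} \cdot 179 \left(19 + 179\right)\right) + \left(9089 + 8974\right) = \left(31487 + \frac{1}{3} \cdot 179 \cdot 198\right) + 18063 = \left(31487 + 11814\right) + 18063 = 43301 + 18063 = 61364$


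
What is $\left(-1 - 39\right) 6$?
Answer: $-240$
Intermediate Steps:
$\left(-1 - 39\right) 6 = \left(-40\right) 6 = -240$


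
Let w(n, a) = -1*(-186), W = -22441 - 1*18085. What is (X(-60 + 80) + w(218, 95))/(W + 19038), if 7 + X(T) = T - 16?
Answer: -183/21488 ≈ -0.0085164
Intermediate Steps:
X(T) = -23 + T (X(T) = -7 + (T - 16) = -7 + (-16 + T) = -23 + T)
W = -40526 (W = -22441 - 18085 = -40526)
w(n, a) = 186
(X(-60 + 80) + w(218, 95))/(W + 19038) = ((-23 + (-60 + 80)) + 186)/(-40526 + 19038) = ((-23 + 20) + 186)/(-21488) = (-3 + 186)*(-1/21488) = 183*(-1/21488) = -183/21488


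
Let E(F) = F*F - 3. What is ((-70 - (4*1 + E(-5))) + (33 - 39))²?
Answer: 10404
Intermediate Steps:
E(F) = -3 + F² (E(F) = F² - 3 = -3 + F²)
((-70 - (4*1 + E(-5))) + (33 - 39))² = ((-70 - (4*1 + (-3 + (-5)²))) + (33 - 39))² = ((-70 - (4 + (-3 + 25))) - 6)² = ((-70 - (4 + 22)) - 6)² = ((-70 - 1*26) - 6)² = ((-70 - 26) - 6)² = (-96 - 6)² = (-102)² = 10404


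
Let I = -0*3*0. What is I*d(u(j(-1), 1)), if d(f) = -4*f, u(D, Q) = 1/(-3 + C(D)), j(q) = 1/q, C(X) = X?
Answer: 0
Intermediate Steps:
I = 0 (I = -0*0 = -1*0 = 0)
u(D, Q) = 1/(-3 + D)
I*d(u(j(-1), 1)) = 0*(-4/(-3 + 1/(-1))) = 0*(-4/(-3 - 1)) = 0*(-4/(-4)) = 0*(-4*(-1/4)) = 0*1 = 0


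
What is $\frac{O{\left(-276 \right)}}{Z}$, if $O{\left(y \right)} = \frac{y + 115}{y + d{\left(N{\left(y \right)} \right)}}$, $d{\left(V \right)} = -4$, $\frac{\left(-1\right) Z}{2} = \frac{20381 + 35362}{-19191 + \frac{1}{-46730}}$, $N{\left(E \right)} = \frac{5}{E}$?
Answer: $\frac{20626294913}{208389631200} \approx 0.098979$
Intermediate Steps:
$Z = \frac{5209740780}{896795431}$ ($Z = - 2 \frac{20381 + 35362}{-19191 + \frac{1}{-46730}} = - 2 \frac{55743}{-19191 - \frac{1}{46730}} = - 2 \frac{55743}{- \frac{896795431}{46730}} = - 2 \cdot 55743 \left(- \frac{46730}{896795431}\right) = \left(-2\right) \left(- \frac{2604870390}{896795431}\right) = \frac{5209740780}{896795431} \approx 5.8093$)
$O{\left(y \right)} = \frac{115 + y}{-4 + y}$ ($O{\left(y \right)} = \frac{y + 115}{y - 4} = \frac{115 + y}{-4 + y}$)
$\frac{O{\left(-276 \right)}}{Z} = \frac{\frac{1}{-4 - 276} \left(115 - 276\right)}{\frac{5209740780}{896795431}} = \frac{1}{-280} \left(-161\right) \frac{896795431}{5209740780} = \left(- \frac{1}{280}\right) \left(-161\right) \frac{896795431}{5209740780} = \frac{23}{40} \cdot \frac{896795431}{5209740780} = \frac{20626294913}{208389631200}$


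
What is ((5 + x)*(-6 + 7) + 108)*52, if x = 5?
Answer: 6136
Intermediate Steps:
((5 + x)*(-6 + 7) + 108)*52 = ((5 + 5)*(-6 + 7) + 108)*52 = (10*1 + 108)*52 = (10 + 108)*52 = 118*52 = 6136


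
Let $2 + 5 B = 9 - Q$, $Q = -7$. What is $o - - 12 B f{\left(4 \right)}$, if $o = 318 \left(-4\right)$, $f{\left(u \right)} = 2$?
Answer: $- \frac{6024}{5} \approx -1204.8$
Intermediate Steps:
$B = \frac{14}{5}$ ($B = - \frac{2}{5} + \frac{9 - -7}{5} = - \frac{2}{5} + \frac{9 + 7}{5} = - \frac{2}{5} + \frac{1}{5} \cdot 16 = - \frac{2}{5} + \frac{16}{5} = \frac{14}{5} \approx 2.8$)
$o = -1272$
$o - - 12 B f{\left(4 \right)} = -1272 - \left(-12\right) \frac{14}{5} \cdot 2 = -1272 - \left(- \frac{168}{5}\right) 2 = -1272 - - \frac{336}{5} = -1272 + \frac{336}{5} = - \frac{6024}{5}$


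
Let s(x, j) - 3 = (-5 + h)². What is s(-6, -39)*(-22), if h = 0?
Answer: -616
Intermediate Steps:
s(x, j) = 28 (s(x, j) = 3 + (-5 + 0)² = 3 + (-5)² = 3 + 25 = 28)
s(-6, -39)*(-22) = 28*(-22) = -616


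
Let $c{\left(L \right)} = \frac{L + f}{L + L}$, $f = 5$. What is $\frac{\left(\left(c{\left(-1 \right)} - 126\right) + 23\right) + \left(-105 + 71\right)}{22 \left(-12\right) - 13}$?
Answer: $\frac{139}{277} \approx 0.50181$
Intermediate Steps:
$c{\left(L \right)} = \frac{5 + L}{2 L}$ ($c{\left(L \right)} = \frac{L + 5}{L + L} = \frac{5 + L}{2 L}$)
$\frac{\left(\left(c{\left(-1 \right)} - 126\right) + 23\right) + \left(-105 + 71\right)}{22 \left(-12\right) - 13} = \frac{\left(\left(\frac{5 - 1}{2 \left(-1\right)} - 126\right) + 23\right) + \left(-105 + 71\right)}{22 \left(-12\right) - 13} = \frac{\left(\left(\frac{1}{2} \left(-1\right) 4 - 126\right) + 23\right) - 34}{-264 - 13} = \frac{\left(\left(-2 - 126\right) + 23\right) - 34}{-277} = \left(\left(-128 + 23\right) - 34\right) \left(- \frac{1}{277}\right) = \left(-105 - 34\right) \left(- \frac{1}{277}\right) = \left(-139\right) \left(- \frac{1}{277}\right) = \frac{139}{277}$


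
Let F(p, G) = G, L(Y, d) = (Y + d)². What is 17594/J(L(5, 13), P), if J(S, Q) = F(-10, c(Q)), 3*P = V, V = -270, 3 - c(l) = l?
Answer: 17594/93 ≈ 189.18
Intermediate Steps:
c(l) = 3 - l
P = -90 (P = (⅓)*(-270) = -90)
J(S, Q) = 3 - Q
17594/J(L(5, 13), P) = 17594/(3 - 1*(-90)) = 17594/(3 + 90) = 17594/93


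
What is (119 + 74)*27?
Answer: 5211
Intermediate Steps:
(119 + 74)*27 = 193*27 = 5211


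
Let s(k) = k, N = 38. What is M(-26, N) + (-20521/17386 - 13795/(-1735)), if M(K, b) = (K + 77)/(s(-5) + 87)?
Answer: 914287344/123675311 ≈ 7.3926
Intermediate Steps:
M(K, b) = 77/82 + K/82 (M(K, b) = (K + 77)/(-5 + 87) = (77 + K)/82 = (77 + K)*(1/82) = 77/82 + K/82)
M(-26, N) + (-20521/17386 - 13795/(-1735)) = (77/82 + (1/82)*(-26)) + (-20521/17386 - 13795/(-1735)) = (77/82 - 13/41) + (-20521*1/17386 - 13795*(-1/1735)) = 51/82 + (-20521/17386 + 2759/347) = 51/82 + 40847187/6032942 = 914287344/123675311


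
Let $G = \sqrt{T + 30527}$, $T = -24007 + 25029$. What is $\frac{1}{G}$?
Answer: $\frac{\sqrt{31549}}{31549} \approx 0.00563$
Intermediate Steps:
$T = 1022$
$G = \sqrt{31549}$ ($G = \sqrt{1022 + 30527} = \sqrt{31549} \approx 177.62$)
$\frac{1}{G} = \frac{1}{\sqrt{31549}} = \frac{\sqrt{31549}}{31549}$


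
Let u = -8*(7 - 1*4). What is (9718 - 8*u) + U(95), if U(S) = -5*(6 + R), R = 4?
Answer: 9860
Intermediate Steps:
u = -24 (u = -8*(7 - 4) = -8*3 = -24)
U(S) = -50 (U(S) = -5*(6 + 4) = -5*10 = -50)
(9718 - 8*u) + U(95) = (9718 - 8*(-24)) - 50 = (9718 + 192) - 50 = 9910 - 50 = 9860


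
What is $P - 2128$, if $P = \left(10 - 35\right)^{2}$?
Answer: $-1503$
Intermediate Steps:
$P = 625$ ($P = \left(-25\right)^{2} = 625$)
$P - 2128 = 625 - 2128 = -1503$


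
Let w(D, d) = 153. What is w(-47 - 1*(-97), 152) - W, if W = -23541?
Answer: 23694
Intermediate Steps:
w(-47 - 1*(-97), 152) - W = 153 - 1*(-23541) = 153 + 23541 = 23694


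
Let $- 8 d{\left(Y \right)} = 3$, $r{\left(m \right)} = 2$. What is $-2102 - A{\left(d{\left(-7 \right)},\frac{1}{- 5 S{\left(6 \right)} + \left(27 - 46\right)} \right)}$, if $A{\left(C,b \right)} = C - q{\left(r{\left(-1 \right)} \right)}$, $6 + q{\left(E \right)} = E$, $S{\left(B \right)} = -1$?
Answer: $- \frac{16845}{8} \approx -2105.6$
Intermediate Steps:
$q{\left(E \right)} = -6 + E$
$d{\left(Y \right)} = - \frac{3}{8}$ ($d{\left(Y \right)} = \left(- \frac{1}{8}\right) 3 = - \frac{3}{8}$)
$A{\left(C,b \right)} = 4 + C$ ($A{\left(C,b \right)} = C - \left(-6 + 2\right) = C - -4 = C + 4 = 4 + C$)
$-2102 - A{\left(d{\left(-7 \right)},\frac{1}{- 5 S{\left(6 \right)} + \left(27 - 46\right)} \right)} = -2102 - \left(4 - \frac{3}{8}\right) = -2102 - \frac{29}{8} = - \frac{16845}{8}$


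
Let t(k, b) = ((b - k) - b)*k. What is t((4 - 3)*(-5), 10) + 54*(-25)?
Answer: -1375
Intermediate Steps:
t(k, b) = -k**2 (t(k, b) = (-k)*k = -k**2)
t((4 - 3)*(-5), 10) + 54*(-25) = -((4 - 3)*(-5))**2 + 54*(-25) = -(1*(-5))**2 - 1350 = -1*(-5)**2 - 1350 = -1*25 - 1350 = -25 - 1350 = -1375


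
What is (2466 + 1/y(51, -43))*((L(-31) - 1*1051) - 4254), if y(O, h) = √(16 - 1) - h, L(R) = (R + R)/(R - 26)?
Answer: -195330328843/14934 + 43189*√15/14934 ≈ -1.3080e+7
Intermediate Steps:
L(R) = 2*R/(-26 + R) (L(R) = (2*R)/(-26 + R) = 2*R/(-26 + R))
y(O, h) = √15 - h
(2466 + 1/y(51, -43))*((L(-31) - 1*1051) - 4254) = (2466 + 1/(√15 - 1*(-43)))*((2*(-31)/(-26 - 31) - 1*1051) - 4254) = (2466 + 1/(√15 + 43))*((2*(-31)/(-57) - 1051) - 4254) = (2466 + 1/(43 + √15))*((2*(-31)*(-1/57) - 1051) - 4254) = (2466 + 1/(43 + √15))*((62/57 - 1051) - 4254) = (2466 + 1/(43 + √15))*(-59845/57 - 4254) = (2466 + 1/(43 + √15))*(-302323/57) = -248509506/19 - 302323/(57*(43 + √15))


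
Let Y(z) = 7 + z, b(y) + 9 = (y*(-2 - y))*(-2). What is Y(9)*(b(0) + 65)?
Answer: 896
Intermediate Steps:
b(y) = -9 - 2*y*(-2 - y) (b(y) = -9 + (y*(-2 - y))*(-2) = -9 - 2*y*(-2 - y))
Y(9)*(b(0) + 65) = (7 + 9)*((-9 + 2*0² + 4*0) + 65) = 16*((-9 + 2*0 + 0) + 65) = 16*((-9 + 0 + 0) + 65) = 16*(-9 + 65) = 16*56 = 896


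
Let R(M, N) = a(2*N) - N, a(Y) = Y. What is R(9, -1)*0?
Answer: 0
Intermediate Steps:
R(M, N) = N (R(M, N) = 2*N - N = N)
R(9, -1)*0 = -1*0 = 0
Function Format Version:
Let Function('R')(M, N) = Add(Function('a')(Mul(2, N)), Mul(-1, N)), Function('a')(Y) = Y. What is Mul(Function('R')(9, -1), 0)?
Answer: 0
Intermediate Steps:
Function('R')(M, N) = N (Function('R')(M, N) = Add(Mul(2, N), Mul(-1, N)) = N)
Mul(Function('R')(9, -1), 0) = Mul(-1, 0) = 0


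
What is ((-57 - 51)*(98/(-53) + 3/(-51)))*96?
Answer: 17822592/901 ≈ 19781.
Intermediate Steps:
((-57 - 51)*(98/(-53) + 3/(-51)))*96 = -108*(98*(-1/53) + 3*(-1/51))*96 = -108*(-98/53 - 1/17)*96 = -108*(-1719/901)*96 = (185652/901)*96 = 17822592/901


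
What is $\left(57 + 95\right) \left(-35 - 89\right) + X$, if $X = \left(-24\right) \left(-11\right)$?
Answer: $-18584$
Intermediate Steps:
$X = 264$
$\left(57 + 95\right) \left(-35 - 89\right) + X = \left(57 + 95\right) \left(-35 - 89\right) + 264 = 152 \left(-35 - 89\right) + 264 = 152 \left(-124\right) + 264 = -18848 + 264 = -18584$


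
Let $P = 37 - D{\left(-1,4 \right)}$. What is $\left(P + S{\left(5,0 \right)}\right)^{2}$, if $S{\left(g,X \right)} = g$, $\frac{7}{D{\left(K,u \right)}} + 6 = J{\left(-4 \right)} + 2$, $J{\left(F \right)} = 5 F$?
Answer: $\frac{1030225}{576} \approx 1788.6$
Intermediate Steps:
$D{\left(K,u \right)} = - \frac{7}{24}$ ($D{\left(K,u \right)} = \frac{7}{-6 + \left(5 \left(-4\right) + 2\right)} = \frac{7}{-6 + \left(-20 + 2\right)} = \frac{7}{-6 - 18} = \frac{7}{-24} = 7 \left(- \frac{1}{24}\right) = - \frac{7}{24}$)
$P = \frac{895}{24}$ ($P = 37 - - \frac{7}{24} = 37 + \frac{7}{24} = \frac{895}{24} \approx 37.292$)
$\left(P + S{\left(5,0 \right)}\right)^{2} = \left(\frac{895}{24} + 5\right)^{2} = \left(\frac{1015}{24}\right)^{2} = \frac{1030225}{576}$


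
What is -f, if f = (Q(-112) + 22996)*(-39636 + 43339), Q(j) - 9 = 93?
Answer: -85531894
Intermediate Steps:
Q(j) = 102 (Q(j) = 9 + 93 = 102)
f = 85531894 (f = (102 + 22996)*(-39636 + 43339) = 23098*3703 = 85531894)
-f = -1*85531894 = -85531894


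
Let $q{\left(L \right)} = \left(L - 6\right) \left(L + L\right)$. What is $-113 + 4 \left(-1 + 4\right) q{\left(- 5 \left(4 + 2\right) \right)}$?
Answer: $25807$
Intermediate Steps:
$q{\left(L \right)} = 2 L \left(-6 + L\right)$ ($q{\left(L \right)} = \left(-6 + L\right) 2 L = 2 L \left(-6 + L\right)$)
$-113 + 4 \left(-1 + 4\right) q{\left(- 5 \left(4 + 2\right) \right)} = -113 + 4 \left(-1 + 4\right) 2 \left(- 5 \left(4 + 2\right)\right) \left(-6 - 5 \left(4 + 2\right)\right) = -113 + 4 \cdot 3 \cdot 2 \left(\left(-5\right) 6\right) \left(-6 - 30\right) = -113 + 12 \cdot 2 \left(-30\right) \left(-6 - 30\right) = -113 + 12 \cdot 2 \left(-30\right) \left(-36\right) = -113 + 12 \cdot 2160 = -113 + 25920 = 25807$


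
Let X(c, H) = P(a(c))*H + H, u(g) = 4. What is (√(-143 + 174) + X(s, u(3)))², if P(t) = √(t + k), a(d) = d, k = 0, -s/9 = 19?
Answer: (4 + √31 + 12*I*√19)² ≈ -2644.5 + 1000.9*I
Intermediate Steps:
s = -171 (s = -9*19 = -171)
P(t) = √t (P(t) = √(t + 0) = √t)
X(c, H) = H + H*√c (X(c, H) = √c*H + H = H*√c + H = H + H*√c)
(√(-143 + 174) + X(s, u(3)))² = (√(-143 + 174) + 4*(1 + √(-171)))² = (√31 + 4*(1 + 3*I*√19))² = (√31 + (4 + 12*I*√19))² = (4 + √31 + 12*I*√19)²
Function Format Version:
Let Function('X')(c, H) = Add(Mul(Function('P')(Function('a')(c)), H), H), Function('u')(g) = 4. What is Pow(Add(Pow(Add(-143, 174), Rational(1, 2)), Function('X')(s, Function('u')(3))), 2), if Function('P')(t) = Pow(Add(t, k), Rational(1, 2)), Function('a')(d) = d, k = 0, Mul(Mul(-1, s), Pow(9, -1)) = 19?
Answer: Pow(Add(4, Pow(31, Rational(1, 2)), Mul(12, I, Pow(19, Rational(1, 2)))), 2) ≈ Add(-2644.5, Mul(1000.9, I))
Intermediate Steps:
s = -171 (s = Mul(-9, 19) = -171)
Function('P')(t) = Pow(t, Rational(1, 2)) (Function('P')(t) = Pow(Add(t, 0), Rational(1, 2)) = Pow(t, Rational(1, 2)))
Function('X')(c, H) = Add(H, Mul(H, Pow(c, Rational(1, 2)))) (Function('X')(c, H) = Add(Mul(Pow(c, Rational(1, 2)), H), H) = Add(Mul(H, Pow(c, Rational(1, 2))), H) = Add(H, Mul(H, Pow(c, Rational(1, 2)))))
Pow(Add(Pow(Add(-143, 174), Rational(1, 2)), Function('X')(s, Function('u')(3))), 2) = Pow(Add(Pow(Add(-143, 174), Rational(1, 2)), Mul(4, Add(1, Pow(-171, Rational(1, 2))))), 2) = Pow(Add(Pow(31, Rational(1, 2)), Mul(4, Add(1, Mul(3, I, Pow(19, Rational(1, 2)))))), 2) = Pow(Add(Pow(31, Rational(1, 2)), Add(4, Mul(12, I, Pow(19, Rational(1, 2))))), 2) = Pow(Add(4, Pow(31, Rational(1, 2)), Mul(12, I, Pow(19, Rational(1, 2)))), 2)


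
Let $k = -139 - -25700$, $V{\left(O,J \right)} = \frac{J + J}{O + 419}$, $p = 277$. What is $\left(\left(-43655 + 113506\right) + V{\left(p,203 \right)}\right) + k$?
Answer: $\frac{1144951}{12} \approx 95413.0$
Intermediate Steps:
$V{\left(O,J \right)} = \frac{2 J}{419 + O}$
$k = 25561$ ($k = -139 + 25700 = 25561$)
$\left(\left(-43655 + 113506\right) + V{\left(p,203 \right)}\right) + k = \left(\left(-43655 + 113506\right) + 2 \cdot 203 \frac{1}{419 + 277}\right) + 25561 = \left(69851 + 2 \cdot 203 \cdot \frac{1}{696}\right) + 25561 = \left(69851 + \frac{7}{12}\right) + 25561 = \frac{838219}{12} + 25561 = \frac{1144951}{12}$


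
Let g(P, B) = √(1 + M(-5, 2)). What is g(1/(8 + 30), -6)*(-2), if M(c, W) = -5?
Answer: -4*I ≈ -4.0*I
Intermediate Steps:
g(P, B) = 2*I (g(P, B) = √(1 - 5) = √(-4) = 2*I)
g(1/(8 + 30), -6)*(-2) = (2*I)*(-2) = -4*I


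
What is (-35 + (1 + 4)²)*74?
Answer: -740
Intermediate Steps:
(-35 + (1 + 4)²)*74 = (-35 + 5²)*74 = (-35 + 25)*74 = -10*74 = -740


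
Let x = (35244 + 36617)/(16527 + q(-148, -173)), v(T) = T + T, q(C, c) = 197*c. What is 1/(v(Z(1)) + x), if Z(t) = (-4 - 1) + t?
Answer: -17554/212293 ≈ -0.082688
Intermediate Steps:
Z(t) = -5 + t
v(T) = 2*T
x = -71861/17554 (x = (35244 + 36617)/(16527 + 197*(-173)) = 71861/(16527 - 34081) = 71861/(-17554) = 71861*(-1/17554) = -71861/17554 ≈ -4.0937)
1/(v(Z(1)) + x) = 1/(2*(-5 + 1) - 71861/17554) = 1/(2*(-4) - 71861/17554) = 1/(-8 - 71861/17554) = 1/(-212293/17554) = -17554/212293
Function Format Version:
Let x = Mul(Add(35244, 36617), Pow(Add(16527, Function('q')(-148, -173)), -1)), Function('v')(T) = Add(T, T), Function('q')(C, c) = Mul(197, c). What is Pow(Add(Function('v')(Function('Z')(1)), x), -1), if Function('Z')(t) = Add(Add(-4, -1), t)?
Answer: Rational(-17554, 212293) ≈ -0.082688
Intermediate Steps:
Function('Z')(t) = Add(-5, t)
Function('v')(T) = Mul(2, T)
x = Rational(-71861, 17554) (x = Mul(Add(35244, 36617), Pow(Add(16527, Mul(197, -173)), -1)) = Mul(71861, Pow(Add(16527, -34081), -1)) = Mul(71861, Pow(-17554, -1)) = Mul(71861, Rational(-1, 17554)) = Rational(-71861, 17554) ≈ -4.0937)
Pow(Add(Function('v')(Function('Z')(1)), x), -1) = Pow(Add(Mul(2, Add(-5, 1)), Rational(-71861, 17554)), -1) = Pow(Add(Mul(2, -4), Rational(-71861, 17554)), -1) = Pow(Add(-8, Rational(-71861, 17554)), -1) = Pow(Rational(-212293, 17554), -1) = Rational(-17554, 212293)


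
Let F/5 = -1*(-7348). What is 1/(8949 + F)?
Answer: 1/45689 ≈ 2.1887e-5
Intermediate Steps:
F = 36740 (F = 5*(-1*(-7348)) = 5*7348 = 36740)
1/(8949 + F) = 1/(8949 + 36740) = 1/45689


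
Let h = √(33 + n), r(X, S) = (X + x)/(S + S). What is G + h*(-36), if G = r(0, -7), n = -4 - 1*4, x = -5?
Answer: -2515/14 ≈ -179.64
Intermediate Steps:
n = -8 (n = -4 - 4 = -8)
r(X, S) = (-5 + X)/(2*S) (r(X, S) = (X - 5)/(S + S) = (-5 + X)/((2*S)) = (-5 + X)*(1/(2*S)) = (-5 + X)/(2*S))
G = 5/14 (G = (½)*(-5 + 0)/(-7) = (½)*(-⅐)*(-5) = 5/14 ≈ 0.35714)
h = 5 (h = √(33 - 8) = √25 = 5)
G + h*(-36) = 5/14 + 5*(-36) = 5/14 - 180 = -2515/14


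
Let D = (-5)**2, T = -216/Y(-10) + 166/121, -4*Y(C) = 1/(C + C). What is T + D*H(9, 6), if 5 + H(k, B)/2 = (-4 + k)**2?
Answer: -1969714/121 ≈ -16279.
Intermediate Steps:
Y(C) = -1/(8*C) (Y(C) = -1/(4*(C + C)) = -1/(2*C)/4 = -1/(8*C))
H(k, B) = -10 + 2*(-4 + k)**2
T = -2090714/121 (T = -216/((-1/8/(-10))) + 166/121 = -216/((-1/8*(-1/10))) + 166*(1/121) = -216/1/80 + 166/121 = -216*80 + 166/121 = -17280 + 166/121 = -2090714/121 ≈ -17279.)
D = 25
T + D*H(9, 6) = -2090714/121 + 25*(-10 + 2*(-4 + 9)**2) = -2090714/121 + 25*(-10 + 2*5**2) = -2090714/121 + 25*(-10 + 2*25) = -2090714/121 + 25*(-10 + 50) = -2090714/121 + 25*40 = -2090714/121 + 1000 = -1969714/121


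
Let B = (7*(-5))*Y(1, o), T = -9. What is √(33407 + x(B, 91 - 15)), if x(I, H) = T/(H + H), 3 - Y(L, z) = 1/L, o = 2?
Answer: √192958490/76 ≈ 182.78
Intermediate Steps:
Y(L, z) = 3 - 1/L
B = -70 (B = (7*(-5))*(3 - 1/1) = -35*(3 - 1*1) = -35*(3 - 1) = -35*2 = -70)
x(I, H) = -9/(2*H) (x(I, H) = -9/(H + H) = -9*1/(2*H) = -9/(2*H))
√(33407 + x(B, 91 - 15)) = √(33407 - 9/(2*(91 - 15))) = √(33407 - 9/2/76) = √(33407 - 9/2*1/76) = √(33407 - 9/152) = √(5077855/152) = √192958490/76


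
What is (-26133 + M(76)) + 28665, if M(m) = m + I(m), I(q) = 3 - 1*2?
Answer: 2609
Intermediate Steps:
I(q) = 1 (I(q) = 3 - 2 = 1)
M(m) = 1 + m (M(m) = m + 1 = 1 + m)
(-26133 + M(76)) + 28665 = (-26133 + (1 + 76)) + 28665 = (-26133 + 77) + 28665 = -26056 + 28665 = 2609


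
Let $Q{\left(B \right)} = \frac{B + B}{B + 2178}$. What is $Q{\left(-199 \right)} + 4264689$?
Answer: $\frac{8439819133}{1979} \approx 4.2647 \cdot 10^{6}$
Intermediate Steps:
$Q{\left(B \right)} = \frac{2 B}{2178 + B}$
$Q{\left(-199 \right)} + 4264689 = 2 \left(-199\right) \frac{1}{2178 - 199} + 4264689 = 2 \left(-199\right) \frac{1}{1979} + 4264689 = - \frac{398}{1979} + 4264689 = \frac{8439819133}{1979}$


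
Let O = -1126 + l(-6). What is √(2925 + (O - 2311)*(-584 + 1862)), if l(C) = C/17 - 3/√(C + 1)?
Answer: 3*√(-3524204125 + 615570*I*√5)/85 ≈ 0.40917 + 2095.2*I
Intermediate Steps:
l(C) = -3/√(1 + C) + C/17 (l(C) = C*(1/17) - 3/√(1 + C) = C/17 - 3/√(1 + C) = -3/√(1 + C) + C/17)
O = -19148/17 + 3*I*√5/5 (O = -1126 + (-3/√(1 - 6) + (1/17)*(-6)) = -1126 + (-(-3)*I*√5/5 - 6/17) = -1126 + (3*I*√5/5 - 6/17) = -1126 + (-6/17 + 3*I*√5/5) = -19148/17 + 3*I*√5/5 ≈ -1126.4 + 1.3416*I)
√(2925 + (O - 2311)*(-584 + 1862)) = √(2925 + ((-19148/17 + 3*I*√5/5) - 2311)*(-584 + 1862)) = √(2925 + (-58435/17 + 3*I*√5/5)*1278) = √(2925 + (-74679930/17 + 3834*I*√5/5)) = √(-74630205/17 + 3834*I*√5/5)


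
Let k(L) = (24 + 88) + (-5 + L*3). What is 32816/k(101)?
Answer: 16408/205 ≈ 80.039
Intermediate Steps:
k(L) = 107 + 3*L (k(L) = 112 + (-5 + 3*L) = 107 + 3*L)
32816/k(101) = 32816/(107 + 3*101) = 32816/(107 + 303) = 32816/410 = 32816*(1/410) = 16408/205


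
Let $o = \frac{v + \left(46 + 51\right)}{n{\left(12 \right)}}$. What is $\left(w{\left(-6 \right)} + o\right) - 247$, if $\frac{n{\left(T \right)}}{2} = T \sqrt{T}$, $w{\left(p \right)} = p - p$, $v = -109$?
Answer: $-247 - \frac{\sqrt{3}}{12} \approx -247.14$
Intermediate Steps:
$w{\left(p \right)} = 0$
$n{\left(T \right)} = 2 T^{\frac{3}{2}}$ ($n{\left(T \right)} = 2 T \sqrt{T} = 2 T^{\frac{3}{2}}$)
$o = - \frac{\sqrt{3}}{12}$ ($o = \frac{-109 + \left(46 + 51\right)}{2 \cdot 12^{\frac{3}{2}}} = \frac{-109 + 97}{2 \cdot 24 \sqrt{3}} = - \frac{12}{48 \sqrt{3}} = - 12 \frac{\sqrt{3}}{144} = - \frac{\sqrt{3}}{12} \approx -0.14434$)
$\left(w{\left(-6 \right)} + o\right) - 247 = \left(0 - \frac{\sqrt{3}}{12}\right) - 247 = - \frac{\sqrt{3}}{12} - 247 = -247 - \frac{\sqrt{3}}{12}$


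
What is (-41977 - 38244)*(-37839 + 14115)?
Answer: 1903163004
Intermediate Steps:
(-41977 - 38244)*(-37839 + 14115) = -80221*(-23724) = 1903163004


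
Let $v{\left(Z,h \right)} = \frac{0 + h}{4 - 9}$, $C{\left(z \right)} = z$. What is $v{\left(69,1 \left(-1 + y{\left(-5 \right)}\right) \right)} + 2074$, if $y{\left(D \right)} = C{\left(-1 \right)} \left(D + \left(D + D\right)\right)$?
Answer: $\frac{10356}{5} \approx 2071.2$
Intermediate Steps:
$y{\left(D \right)} = - 3 D$ ($y{\left(D \right)} = - (D + \left(D + D\right)) = - (D + 2 D) = - 3 D$)
$v{\left(Z,h \right)} = - \frac{h}{5}$ ($v{\left(Z,h \right)} = \frac{h}{-5} = h \left(- \frac{1}{5}\right) = - \frac{h}{5}$)
$v{\left(69,1 \left(-1 + y{\left(-5 \right)}\right) \right)} + 2074 = - \frac{1 \left(-1 - -15\right)}{5} + 2074 = - \frac{1 \left(-1 + 15\right)}{5} + 2074 = - \frac{1 \cdot 14}{5} + 2074 = \left(- \frac{1}{5}\right) 14 + 2074 = - \frac{14}{5} + 2074 = \frac{10356}{5}$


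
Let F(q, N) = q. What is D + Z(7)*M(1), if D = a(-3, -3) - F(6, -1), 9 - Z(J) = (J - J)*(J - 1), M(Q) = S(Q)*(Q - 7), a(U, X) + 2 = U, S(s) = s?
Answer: -65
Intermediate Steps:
a(U, X) = -2 + U
M(Q) = Q*(-7 + Q) (M(Q) = Q*(Q - 7) = Q*(-7 + Q))
Z(J) = 9 (Z(J) = 9 - (J - J)*(J - 1) = 9 - 0*(-1 + J) = 9 - 1*0 = 9 + 0 = 9)
D = -11 (D = (-2 - 3) - 1*6 = -5 - 6 = -11)
D + Z(7)*M(1) = -11 + 9*(1*(-7 + 1)) = -11 + 9*(1*(-6)) = -11 + 9*(-6) = -11 - 54 = -65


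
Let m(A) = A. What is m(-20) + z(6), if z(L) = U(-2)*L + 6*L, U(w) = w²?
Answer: 40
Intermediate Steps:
z(L) = 10*L (z(L) = (-2)²*L + 6*L = 4*L + 6*L = 10*L)
m(-20) + z(6) = -20 + 10*6 = -20 + 60 = 40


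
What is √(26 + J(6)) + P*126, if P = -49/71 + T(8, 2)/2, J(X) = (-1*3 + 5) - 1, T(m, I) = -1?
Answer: -10647/71 + 3*√3 ≈ -144.76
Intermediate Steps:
J(X) = 1 (J(X) = (-3 + 5) - 1 = 2 - 1 = 1)
P = -169/142 (P = -49/71 - 1/2 = -49*1/71 - 1*½ = -49/71 - ½ = -169/142 ≈ -1.1901)
√(26 + J(6)) + P*126 = √(26 + 1) - 169/142*126 = √27 - 10647/71 = 3*√3 - 10647/71 = -10647/71 + 3*√3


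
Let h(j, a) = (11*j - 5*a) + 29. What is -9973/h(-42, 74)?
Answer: 9973/803 ≈ 12.420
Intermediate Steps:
h(j, a) = 29 - 5*a + 11*j (h(j, a) = (-5*a + 11*j) + 29 = 29 - 5*a + 11*j)
-9973/h(-42, 74) = -9973/(29 - 5*74 + 11*(-42)) = -9973/(29 - 370 - 462) = -9973/(-803) = -9973*(-1/803) = 9973/803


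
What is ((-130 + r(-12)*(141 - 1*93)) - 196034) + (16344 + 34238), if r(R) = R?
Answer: -146158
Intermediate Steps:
((-130 + r(-12)*(141 - 1*93)) - 196034) + (16344 + 34238) = ((-130 - 12*(141 - 1*93)) - 196034) + (16344 + 34238) = ((-130 - 12*(141 - 93)) - 196034) + 50582 = ((-130 - 12*48) - 196034) + 50582 = ((-130 - 576) - 196034) + 50582 = (-706 - 196034) + 50582 = -196740 + 50582 = -146158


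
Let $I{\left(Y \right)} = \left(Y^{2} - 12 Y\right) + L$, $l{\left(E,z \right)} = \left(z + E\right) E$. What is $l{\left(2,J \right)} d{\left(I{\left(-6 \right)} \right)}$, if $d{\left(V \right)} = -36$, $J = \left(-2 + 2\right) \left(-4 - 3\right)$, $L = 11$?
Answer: $-144$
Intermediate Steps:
$J = 0$ ($J = 0 \left(-7\right) = 0$)
$l{\left(E,z \right)} = E \left(E + z\right)$ ($l{\left(E,z \right)} = \left(E + z\right) E = E \left(E + z\right)$)
$I{\left(Y \right)} = 11 + Y^{2} - 12 Y$ ($I{\left(Y \right)} = \left(Y^{2} - 12 Y\right) + 11 = 11 + Y^{2} - 12 Y$)
$l{\left(2,J \right)} d{\left(I{\left(-6 \right)} \right)} = 2 \left(2 + 0\right) \left(-36\right) = 2 \cdot 2 \left(-36\right) = 4 \left(-36\right) = -144$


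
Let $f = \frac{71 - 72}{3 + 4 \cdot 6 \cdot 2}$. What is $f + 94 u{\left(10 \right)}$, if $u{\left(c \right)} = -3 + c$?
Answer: $\frac{33557}{51} \approx 657.98$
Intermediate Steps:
$f = - \frac{1}{51}$ ($f = - \frac{1}{3 + 24 \cdot 2} = - \frac{1}{3 + 48} = - \frac{1}{51} \approx -0.019608$)
$f + 94 u{\left(10 \right)} = - \frac{1}{51} + 94 \left(-3 + 10\right) = - \frac{1}{51} + 94 \cdot 7 = - \frac{1}{51} + 658 = \frac{33557}{51}$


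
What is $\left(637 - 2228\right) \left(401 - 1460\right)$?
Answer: $1684869$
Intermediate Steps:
$\left(637 - 2228\right) \left(401 - 1460\right) = \left(-1591\right) \left(-1059\right) = 1684869$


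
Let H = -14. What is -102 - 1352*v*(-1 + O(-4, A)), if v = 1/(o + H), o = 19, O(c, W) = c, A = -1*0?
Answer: 1250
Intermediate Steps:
A = 0
v = ⅕ (v = 1/(19 - 14) = 1/5 = ⅕ ≈ 0.20000)
-102 - 1352*v*(-1 + O(-4, A)) = -102 - 1352*(-1 - 4)/5 = -102 - 1352*(-5)/5 = -102 - 1352*(-1) = -102 + 1352 = 1250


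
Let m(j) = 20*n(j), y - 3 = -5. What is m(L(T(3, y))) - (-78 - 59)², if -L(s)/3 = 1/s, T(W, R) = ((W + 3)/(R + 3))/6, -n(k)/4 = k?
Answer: -18529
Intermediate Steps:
n(k) = -4*k
y = -2 (y = 3 - 5 = -2)
T(W, R) = (3 + W)/(6*(3 + R)) (T(W, R) = ((3 + W)/(3 + R))*(⅙) = (3 + W)/(6*(3 + R)))
L(s) = -3/s
m(j) = -80*j (m(j) = 20*(-4*j) = -80*j)
m(L(T(3, y))) - (-78 - 59)² = -(-240)/((3 + 3)/(6*(3 - 2))) - (-78 - 59)² = -(-240)/((⅙)*6/1) - 1*(-137)² = -(-240)/((⅙)*1*6) - 1*18769 = -(-240)/1 - 18769 = -(-240) - 18769 = -80*(-3) - 18769 = 240 - 18769 = -18529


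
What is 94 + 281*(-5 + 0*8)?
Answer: -1311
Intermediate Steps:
94 + 281*(-5 + 0*8) = 94 + 281*(-5 + 0) = 94 + 281*(-5) = 94 - 1405 = -1311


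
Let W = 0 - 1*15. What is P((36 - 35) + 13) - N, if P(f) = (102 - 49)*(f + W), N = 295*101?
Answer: -29848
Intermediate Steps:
N = 29795
W = -15 (W = 0 - 15 = -15)
P(f) = -795 + 53*f (P(f) = (102 - 49)*(f - 15) = 53*(-15 + f) = -795 + 53*f)
P((36 - 35) + 13) - N = (-795 + 53*((36 - 35) + 13)) - 1*29795 = (-795 + 53*(1 + 13)) - 29795 = (-795 + 53*14) - 29795 = (-795 + 742) - 29795 = -53 - 29795 = -29848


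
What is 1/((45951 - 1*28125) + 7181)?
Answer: 1/25007 ≈ 3.9989e-5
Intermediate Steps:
1/((45951 - 1*28125) + 7181) = 1/((45951 - 28125) + 7181) = 1/(17826 + 7181) = 1/25007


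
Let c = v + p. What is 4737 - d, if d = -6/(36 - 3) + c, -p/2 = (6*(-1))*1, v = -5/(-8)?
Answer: 415761/88 ≈ 4724.6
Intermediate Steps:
v = 5/8 (v = -5*(-⅛) = 5/8 ≈ 0.62500)
p = 12 (p = -2*6*(-1) = -(-12) = -2*(-6) = 12)
c = 101/8 (c = 5/8 + 12 = 101/8 ≈ 12.625)
d = 1095/88 (d = -6/(36 - 3) + 101/8 = -6/33 + 101/8 = -6*1/33 + 101/8 = -2/11 + 101/8 = 1095/88 ≈ 12.443)
4737 - d = 4737 - 1*1095/88 = 4737 - 1095/88 = 415761/88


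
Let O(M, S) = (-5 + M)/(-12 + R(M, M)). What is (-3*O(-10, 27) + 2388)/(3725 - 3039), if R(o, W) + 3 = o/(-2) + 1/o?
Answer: 120369/34643 ≈ 3.4746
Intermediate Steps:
R(o, W) = -3 + 1/o - o/2 (R(o, W) = -3 + (o/(-2) + 1/o) = -3 + (o*(-½) + 1/o) = -3 + (-o/2 + 1/o) = -3 + (1/o - o/2) = -3 + 1/o - o/2)
O(M, S) = (-5 + M)/(-15 + 1/M - M/2) (O(M, S) = (-5 + M)/(-12 + (-3 + 1/M - M/2)) = (-5 + M)/(-15 + 1/M - M/2))
(-3*O(-10, 27) + 2388)/(3725 - 3039) = (-(-6)*(-10)*(-5 - 10)/(-2 - 10*(30 - 10)) + 2388)/(3725 - 3039) = (-(-6)*(-10)*(-15)/(-2 - 10*20) + 2388)/686 = (-(-6)*(-10)*(-15)/(-2 - 200) + 2388)*(1/686) = (-(-6)*(-10)*(-15)/(-202) + 2388)*(1/686) = (-(-6)*(-10)*(-1)*(-15)/202 + 2388)*(1/686) = (-3*150/101 + 2388)*(1/686) = (-450/101 + 2388)*(1/686) = (240738/101)*(1/686) = 120369/34643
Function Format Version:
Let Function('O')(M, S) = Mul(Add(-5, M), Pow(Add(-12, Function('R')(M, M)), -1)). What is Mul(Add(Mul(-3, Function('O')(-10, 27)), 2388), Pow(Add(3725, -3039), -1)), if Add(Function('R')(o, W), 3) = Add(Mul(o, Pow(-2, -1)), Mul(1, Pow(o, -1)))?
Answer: Rational(120369, 34643) ≈ 3.4746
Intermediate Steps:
Function('R')(o, W) = Add(-3, Pow(o, -1), Mul(Rational(-1, 2), o)) (Function('R')(o, W) = Add(-3, Add(Mul(o, Pow(-2, -1)), Mul(1, Pow(o, -1)))) = Add(-3, Add(Mul(o, Rational(-1, 2)), Pow(o, -1))) = Add(-3, Add(Mul(Rational(-1, 2), o), Pow(o, -1))) = Add(-3, Add(Pow(o, -1), Mul(Rational(-1, 2), o))) = Add(-3, Pow(o, -1), Mul(Rational(-1, 2), o)))
Function('O')(M, S) = Mul(Pow(Add(-15, Pow(M, -1), Mul(Rational(-1, 2), M)), -1), Add(-5, M)) (Function('O')(M, S) = Mul(Add(-5, M), Pow(Add(-12, Add(-3, Pow(M, -1), Mul(Rational(-1, 2), M))), -1)) = Mul(Add(-5, M), Pow(Add(-15, Pow(M, -1), Mul(Rational(-1, 2), M)), -1)) = Mul(Pow(Add(-15, Pow(M, -1), Mul(Rational(-1, 2), M)), -1), Add(-5, M)))
Mul(Add(Mul(-3, Function('O')(-10, 27)), 2388), Pow(Add(3725, -3039), -1)) = Mul(Add(Mul(-3, Mul(-2, -10, Pow(Add(-2, Mul(-10, Add(30, -10))), -1), Add(-5, -10))), 2388), Pow(Add(3725, -3039), -1)) = Mul(Add(Mul(-3, Mul(-2, -10, Pow(Add(-2, Mul(-10, 20)), -1), -15)), 2388), Pow(686, -1)) = Mul(Add(Mul(-3, Mul(-2, -10, Pow(Add(-2, -200), -1), -15)), 2388), Rational(1, 686)) = Mul(Add(Mul(-3, Mul(-2, -10, Pow(-202, -1), -15)), 2388), Rational(1, 686)) = Mul(Add(Mul(-3, Mul(-2, -10, Rational(-1, 202), -15)), 2388), Rational(1, 686)) = Mul(Add(Mul(-3, Rational(150, 101)), 2388), Rational(1, 686)) = Mul(Add(Rational(-450, 101), 2388), Rational(1, 686)) = Mul(Rational(240738, 101), Rational(1, 686)) = Rational(120369, 34643)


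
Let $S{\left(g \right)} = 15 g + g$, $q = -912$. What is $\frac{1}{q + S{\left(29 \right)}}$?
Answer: $- \frac{1}{448} \approx -0.0022321$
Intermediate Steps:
$S{\left(g \right)} = 16 g$
$\frac{1}{q + S{\left(29 \right)}} = \frac{1}{-912 + 16 \cdot 29} = \frac{1}{-912 + 464} = \frac{1}{-448} = - \frac{1}{448}$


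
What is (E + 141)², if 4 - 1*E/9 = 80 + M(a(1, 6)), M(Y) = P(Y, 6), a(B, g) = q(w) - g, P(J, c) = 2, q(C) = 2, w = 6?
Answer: 314721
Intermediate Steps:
a(B, g) = 2 - g
M(Y) = 2
E = -702 (E = 36 - 9*(80 + 2) = 36 - 9*82 = 36 - 738 = -702)
(E + 141)² = (-702 + 141)² = (-561)² = 314721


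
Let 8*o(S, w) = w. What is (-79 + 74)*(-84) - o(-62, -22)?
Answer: 1691/4 ≈ 422.75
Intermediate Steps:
o(S, w) = w/8
(-79 + 74)*(-84) - o(-62, -22) = (-79 + 74)*(-84) - (-22)/8 = -5*(-84) - 1*(-11/4) = 420 + 11/4 = 1691/4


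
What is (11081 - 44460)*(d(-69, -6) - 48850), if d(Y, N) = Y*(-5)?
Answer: 1619048395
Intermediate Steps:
d(Y, N) = -5*Y
(11081 - 44460)*(d(-69, -6) - 48850) = (11081 - 44460)*(-5*(-69) - 48850) = -33379*(345 - 48850) = -33379*(-48505) = 1619048395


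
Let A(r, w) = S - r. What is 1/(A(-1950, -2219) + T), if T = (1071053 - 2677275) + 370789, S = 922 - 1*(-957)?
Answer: -1/1231604 ≈ -8.1195e-7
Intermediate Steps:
S = 1879 (S = 922 + 957 = 1879)
A(r, w) = 1879 - r
T = -1235433 (T = -1606222 + 370789 = -1235433)
1/(A(-1950, -2219) + T) = 1/((1879 - 1*(-1950)) - 1235433) = 1/((1879 + 1950) - 1235433) = 1/(3829 - 1235433) = 1/(-1231604) = -1/1231604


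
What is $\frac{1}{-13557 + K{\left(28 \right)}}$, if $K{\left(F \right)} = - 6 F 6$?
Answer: $- \frac{1}{14565} \approx -6.8658 \cdot 10^{-5}$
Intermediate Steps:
$K{\left(F \right)} = - 36 F$ ($K{\left(F \right)} = - 6 \cdot 6 F = - 36 F$)
$\frac{1}{-13557 + K{\left(28 \right)}} = \frac{1}{-13557 - 1008} = \frac{1}{-14565} = - \frac{1}{14565}$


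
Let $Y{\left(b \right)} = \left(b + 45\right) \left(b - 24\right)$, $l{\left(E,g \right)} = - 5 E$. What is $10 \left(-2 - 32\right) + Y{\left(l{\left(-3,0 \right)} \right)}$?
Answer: $-880$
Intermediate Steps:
$Y{\left(b \right)} = \left(-24 + b\right) \left(45 + b\right)$ ($Y{\left(b \right)} = \left(45 + b\right) \left(-24 + b\right) = \left(-24 + b\right) \left(45 + b\right)$)
$10 \left(-2 - 32\right) + Y{\left(l{\left(-3,0 \right)} \right)} = 10 \left(-2 - 32\right) + \left(-1080 + \left(\left(-5\right) \left(-3\right)\right)^{2} + 21 \left(\left(-5\right) \left(-3\right)\right)\right) = 10 \left(-34\right) + \left(-1080 + 15^{2} + 21 \cdot 15\right) = -340 + \left(-1080 + 225 + 315\right) = -340 - 540 = -880$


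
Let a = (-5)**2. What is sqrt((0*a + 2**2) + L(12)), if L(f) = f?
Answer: 4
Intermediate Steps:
a = 25
sqrt((0*a + 2**2) + L(12)) = sqrt((0*25 + 2**2) + 12) = sqrt((0 + 4) + 12) = sqrt(4 + 12) = sqrt(16) = 4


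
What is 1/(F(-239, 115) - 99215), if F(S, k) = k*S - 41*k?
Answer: -1/131415 ≈ -7.6095e-6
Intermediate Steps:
F(S, k) = -41*k + S*k (F(S, k) = S*k - 41*k = -41*k + S*k)
1/(F(-239, 115) - 99215) = 1/(115*(-41 - 239) - 99215) = 1/(115*(-280) - 99215) = 1/(-32200 - 99215) = 1/(-131415) = -1/131415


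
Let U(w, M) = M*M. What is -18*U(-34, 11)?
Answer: -2178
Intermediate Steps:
U(w, M) = M²
-18*U(-34, 11) = -18*11² = -18*121 = -2178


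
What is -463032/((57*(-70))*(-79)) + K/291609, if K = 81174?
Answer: -6079857886/5106559605 ≈ -1.1906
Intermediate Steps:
-463032/((57*(-70))*(-79)) + K/291609 = -463032/((57*(-70))*(-79)) + 81174/291609 = -463032/((-3990*(-79))) + 81174*(1/291609) = -463032/315210 + 27058/97203 = -463032*1/315210 + 27058/97203 = -77172/52535 + 27058/97203 = -6079857886/5106559605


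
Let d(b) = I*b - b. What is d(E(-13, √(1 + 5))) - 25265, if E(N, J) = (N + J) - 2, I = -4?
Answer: -25190 - 5*√6 ≈ -25202.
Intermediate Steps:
E(N, J) = -2 + J + N (E(N, J) = (J + N) - 2 = -2 + J + N)
d(b) = -5*b (d(b) = -4*b - b = -5*b)
d(E(-13, √(1 + 5))) - 25265 = -5*(-2 + √(1 + 5) - 13) - 25265 = -5*(-2 + √6 - 13) - 25265 = -5*(-15 + √6) - 25265 = (75 - 5*√6) - 25265 = -25190 - 5*√6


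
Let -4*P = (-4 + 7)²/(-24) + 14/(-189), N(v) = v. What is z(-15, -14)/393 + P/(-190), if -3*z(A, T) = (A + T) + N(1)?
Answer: 498013/21504960 ≈ 0.023158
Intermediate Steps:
z(A, T) = -⅓ - A/3 - T/3 (z(A, T) = -((A + T) + 1)/3 = -(1 + A + T)/3 = -⅓ - A/3 - T/3)
P = 97/864 (P = -((-4 + 7)²/(-24) + 14/(-189))/4 = -(3²*(-1/24) + 14*(-1/189))/4 = -(9*(-1/24) - 2/27)/4 = -(-3/8 - 2/27)/4 = -¼*(-97/216) = 97/864 ≈ 0.11227)
z(-15, -14)/393 + P/(-190) = (-⅓ - ⅓*(-15) - ⅓*(-14))/393 + (97/864)/(-190) = (-⅓ + 5 + 14/3)*(1/393) + (97/864)*(-1/190) = (28/3)*(1/393) - 97/164160 = 28/1179 - 97/164160 = 498013/21504960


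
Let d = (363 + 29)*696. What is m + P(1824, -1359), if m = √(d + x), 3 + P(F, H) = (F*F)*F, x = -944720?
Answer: 6068404221 + 28*I*√857 ≈ 6.0684e+9 + 819.69*I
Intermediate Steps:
d = 272832 (d = 392*696 = 272832)
P(F, H) = -3 + F³ (P(F, H) = -3 + (F*F)*F = -3 + F²*F = -3 + F³)
m = 28*I*√857 (m = √(272832 - 944720) = √(-671888) = 28*I*√857 ≈ 819.69*I)
m + P(1824, -1359) = 28*I*√857 + (-3 + 1824³) = 28*I*√857 + (-3 + 6068404224) = 28*I*√857 + 6068404221 = 6068404221 + 28*I*√857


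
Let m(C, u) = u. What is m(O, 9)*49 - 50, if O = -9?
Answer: 391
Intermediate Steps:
m(O, 9)*49 - 50 = 9*49 - 50 = 441 - 50 = 391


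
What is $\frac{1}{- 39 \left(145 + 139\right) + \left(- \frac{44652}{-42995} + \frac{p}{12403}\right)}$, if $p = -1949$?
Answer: $- \frac{533266985}{5905995104359} \approx -9.0292 \cdot 10^{-5}$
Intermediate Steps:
$\frac{1}{- 39 \left(145 + 139\right) + \left(- \frac{44652}{-42995} + \frac{p}{12403}\right)} = \frac{1}{- 39 \left(145 + 139\right) - \left(- \frac{44652}{42995} + \frac{1949}{12403}\right)} = \frac{1}{\left(-39\right) 284 - - \frac{470021501}{533266985}} = \frac{1}{-11076 + \left(\frac{44652}{42995} - \frac{1949}{12403}\right)} = \frac{1}{-11076 + \frac{470021501}{533266985}} = \frac{1}{- \frac{5905995104359}{533266985}} = - \frac{533266985}{5905995104359}$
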